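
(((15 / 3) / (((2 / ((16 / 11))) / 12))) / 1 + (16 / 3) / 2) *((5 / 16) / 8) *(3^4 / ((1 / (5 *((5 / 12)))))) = 214875 / 704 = 305.22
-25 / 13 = -1.92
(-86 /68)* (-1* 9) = 387 /34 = 11.38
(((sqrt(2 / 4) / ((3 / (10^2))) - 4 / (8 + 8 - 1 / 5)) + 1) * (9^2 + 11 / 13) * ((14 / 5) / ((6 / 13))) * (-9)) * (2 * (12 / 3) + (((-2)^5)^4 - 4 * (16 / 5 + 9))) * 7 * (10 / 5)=-1093328623744 * sqrt(2) - 96759583201344 / 1975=-1595192361855.47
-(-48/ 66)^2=-64/ 121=-0.53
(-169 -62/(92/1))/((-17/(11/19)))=85855/14858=5.78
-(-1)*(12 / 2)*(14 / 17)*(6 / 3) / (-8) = -21 / 17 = -1.24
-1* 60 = -60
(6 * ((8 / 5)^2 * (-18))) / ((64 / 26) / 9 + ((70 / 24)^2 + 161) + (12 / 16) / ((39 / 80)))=-4313088 / 2672575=-1.61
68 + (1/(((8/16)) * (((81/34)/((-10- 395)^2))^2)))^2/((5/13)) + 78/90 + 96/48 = 3505422555024975001063/15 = 233694837001665000070.87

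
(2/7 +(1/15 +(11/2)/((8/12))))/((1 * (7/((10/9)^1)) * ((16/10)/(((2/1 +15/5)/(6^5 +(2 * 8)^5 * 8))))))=0.00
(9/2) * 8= 36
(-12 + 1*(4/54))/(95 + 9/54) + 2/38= -7097/97641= -0.07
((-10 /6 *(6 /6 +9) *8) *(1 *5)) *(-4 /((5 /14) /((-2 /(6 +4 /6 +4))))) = -1400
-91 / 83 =-1.10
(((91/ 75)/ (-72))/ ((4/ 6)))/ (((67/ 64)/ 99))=-4004/ 1675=-2.39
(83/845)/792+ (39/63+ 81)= 382359701/4684680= 81.62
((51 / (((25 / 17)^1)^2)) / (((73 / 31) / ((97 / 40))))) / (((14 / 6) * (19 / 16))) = 265921038 / 30340625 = 8.76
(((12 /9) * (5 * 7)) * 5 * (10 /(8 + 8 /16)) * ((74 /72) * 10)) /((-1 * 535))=-259000 /49113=-5.27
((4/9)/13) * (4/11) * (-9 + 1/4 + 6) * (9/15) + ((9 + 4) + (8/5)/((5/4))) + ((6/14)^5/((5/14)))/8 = 133571797/9363900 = 14.26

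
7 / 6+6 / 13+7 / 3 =103 / 26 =3.96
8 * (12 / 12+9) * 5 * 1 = 400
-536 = -536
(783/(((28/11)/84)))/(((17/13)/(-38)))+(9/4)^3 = -816913431/1088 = -750839.55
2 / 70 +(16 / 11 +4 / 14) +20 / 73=57413 / 28105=2.04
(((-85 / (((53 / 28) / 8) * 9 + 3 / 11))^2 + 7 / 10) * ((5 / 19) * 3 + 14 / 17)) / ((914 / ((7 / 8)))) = 1.93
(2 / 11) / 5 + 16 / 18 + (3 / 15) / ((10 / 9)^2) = 53819 / 49500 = 1.09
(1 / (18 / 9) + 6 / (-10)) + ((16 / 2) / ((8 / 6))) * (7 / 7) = 59 / 10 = 5.90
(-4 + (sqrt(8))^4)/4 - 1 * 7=8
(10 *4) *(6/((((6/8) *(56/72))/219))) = 630720/7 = 90102.86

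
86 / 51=1.69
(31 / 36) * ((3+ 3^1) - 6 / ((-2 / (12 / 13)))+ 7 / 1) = 13.58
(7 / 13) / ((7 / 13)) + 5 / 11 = 16 / 11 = 1.45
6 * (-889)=-5334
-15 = -15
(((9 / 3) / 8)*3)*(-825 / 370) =-1485 / 592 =-2.51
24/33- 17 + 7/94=-16749/1034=-16.20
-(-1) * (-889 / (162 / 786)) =-116459 / 27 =-4313.30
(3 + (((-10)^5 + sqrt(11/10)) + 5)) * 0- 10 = -10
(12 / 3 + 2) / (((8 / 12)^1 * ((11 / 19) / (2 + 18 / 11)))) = 6840 / 121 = 56.53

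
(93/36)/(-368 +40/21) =-7/992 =-0.01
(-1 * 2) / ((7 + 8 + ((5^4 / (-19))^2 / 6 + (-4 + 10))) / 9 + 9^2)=-38988 / 2015125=-0.02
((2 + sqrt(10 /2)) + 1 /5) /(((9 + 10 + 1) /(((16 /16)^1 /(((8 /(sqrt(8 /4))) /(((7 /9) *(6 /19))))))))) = 77 *sqrt(2) /22800 + 7 *sqrt(10) /4560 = 0.01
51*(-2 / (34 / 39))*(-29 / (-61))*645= -2188485 / 61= -35876.80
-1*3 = -3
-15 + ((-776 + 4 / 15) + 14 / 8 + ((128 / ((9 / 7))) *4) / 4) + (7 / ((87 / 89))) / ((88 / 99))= -7113521 / 10440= -681.37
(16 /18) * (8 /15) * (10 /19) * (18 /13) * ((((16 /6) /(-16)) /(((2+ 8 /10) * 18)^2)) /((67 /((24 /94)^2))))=-3200 /145093705029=-0.00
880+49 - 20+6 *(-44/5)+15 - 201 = 3351/5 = 670.20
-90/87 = -30/29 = -1.03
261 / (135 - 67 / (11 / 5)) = 2871 / 1150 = 2.50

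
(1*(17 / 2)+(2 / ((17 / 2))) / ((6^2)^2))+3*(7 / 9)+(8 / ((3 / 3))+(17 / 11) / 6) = 1156691 / 60588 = 19.09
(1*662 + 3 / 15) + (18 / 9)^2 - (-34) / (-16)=26563 / 40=664.08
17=17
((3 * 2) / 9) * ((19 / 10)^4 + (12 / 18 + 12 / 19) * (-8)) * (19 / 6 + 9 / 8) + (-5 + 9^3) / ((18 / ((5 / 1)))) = 4282154591 / 20520000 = 208.68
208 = 208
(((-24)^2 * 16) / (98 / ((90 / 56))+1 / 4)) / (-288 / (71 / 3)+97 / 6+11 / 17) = 12013608960 / 370713377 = 32.41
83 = 83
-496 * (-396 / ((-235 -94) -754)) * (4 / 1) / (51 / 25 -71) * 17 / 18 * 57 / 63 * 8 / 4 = 9275200 / 515907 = 17.98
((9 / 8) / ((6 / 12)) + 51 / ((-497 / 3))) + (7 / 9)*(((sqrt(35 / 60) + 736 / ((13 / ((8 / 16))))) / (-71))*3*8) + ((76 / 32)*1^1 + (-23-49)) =-75.33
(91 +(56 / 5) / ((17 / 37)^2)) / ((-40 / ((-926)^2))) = -3088085.58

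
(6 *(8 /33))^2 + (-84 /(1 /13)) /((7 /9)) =-1401.88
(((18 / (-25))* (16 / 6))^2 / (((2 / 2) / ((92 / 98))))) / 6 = 17664 / 30625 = 0.58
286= 286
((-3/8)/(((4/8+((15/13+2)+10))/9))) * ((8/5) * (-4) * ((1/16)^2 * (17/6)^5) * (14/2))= 129206987/16358400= 7.90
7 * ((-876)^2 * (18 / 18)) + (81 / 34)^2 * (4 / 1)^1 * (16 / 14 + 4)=10867047732 / 2023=5371748.76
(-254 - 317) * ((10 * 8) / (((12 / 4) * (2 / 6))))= -45680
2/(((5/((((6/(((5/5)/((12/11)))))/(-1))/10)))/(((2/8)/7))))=-0.01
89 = 89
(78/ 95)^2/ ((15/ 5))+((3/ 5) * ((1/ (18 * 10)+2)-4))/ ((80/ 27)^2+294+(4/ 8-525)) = 1342671621/ 5835005450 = 0.23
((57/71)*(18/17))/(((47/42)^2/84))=152028576/2666263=57.02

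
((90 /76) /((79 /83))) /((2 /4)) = 3735 /1501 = 2.49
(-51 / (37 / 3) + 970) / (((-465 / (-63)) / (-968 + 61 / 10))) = -7218838263 / 57350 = -125873.38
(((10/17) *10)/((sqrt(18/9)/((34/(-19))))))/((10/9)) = -90 *sqrt(2)/19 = -6.70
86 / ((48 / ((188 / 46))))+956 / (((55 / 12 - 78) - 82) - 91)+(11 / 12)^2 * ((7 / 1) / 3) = 158759017 / 29380752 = 5.40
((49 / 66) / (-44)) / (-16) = 49 / 46464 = 0.00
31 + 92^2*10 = 84671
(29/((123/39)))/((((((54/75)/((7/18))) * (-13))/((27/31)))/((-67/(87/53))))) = 621425/45756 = 13.58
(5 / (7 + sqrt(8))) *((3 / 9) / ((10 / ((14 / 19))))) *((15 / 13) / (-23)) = -245 / 232921 + 70 *sqrt(2) / 232921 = -0.00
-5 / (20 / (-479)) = 479 / 4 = 119.75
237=237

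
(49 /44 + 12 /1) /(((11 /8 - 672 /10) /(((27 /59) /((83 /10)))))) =-1557900 /141831811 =-0.01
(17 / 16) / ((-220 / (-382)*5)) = 0.37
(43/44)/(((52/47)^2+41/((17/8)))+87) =1614779/177655764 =0.01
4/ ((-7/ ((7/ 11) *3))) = -12/ 11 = -1.09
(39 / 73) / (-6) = -13 / 146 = -0.09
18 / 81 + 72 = 650 / 9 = 72.22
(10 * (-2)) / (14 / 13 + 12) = -26 / 17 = -1.53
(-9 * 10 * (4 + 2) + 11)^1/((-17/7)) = 3703/17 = 217.82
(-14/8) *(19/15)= -133/60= -2.22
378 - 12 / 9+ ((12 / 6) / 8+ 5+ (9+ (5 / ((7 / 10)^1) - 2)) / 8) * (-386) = -195907 / 84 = -2332.23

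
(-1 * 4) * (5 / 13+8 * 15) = -6260 / 13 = -481.54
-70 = -70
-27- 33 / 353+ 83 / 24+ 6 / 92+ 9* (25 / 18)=-2157043 / 194856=-11.07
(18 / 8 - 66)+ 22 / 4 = -233 / 4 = -58.25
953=953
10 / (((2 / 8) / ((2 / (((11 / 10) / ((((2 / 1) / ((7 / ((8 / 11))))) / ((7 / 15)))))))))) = 192000 / 5929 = 32.38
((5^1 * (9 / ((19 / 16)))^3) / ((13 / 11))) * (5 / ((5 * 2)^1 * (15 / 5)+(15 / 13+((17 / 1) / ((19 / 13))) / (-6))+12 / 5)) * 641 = 15790629888000 / 84571109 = 186714.23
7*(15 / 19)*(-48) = -5040 / 19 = -265.26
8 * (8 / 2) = 32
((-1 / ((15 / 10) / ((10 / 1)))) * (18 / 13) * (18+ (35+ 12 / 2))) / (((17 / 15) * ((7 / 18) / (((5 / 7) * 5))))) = -47790000 / 10829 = -4413.15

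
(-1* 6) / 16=-3 / 8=-0.38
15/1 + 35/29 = 470/29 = 16.21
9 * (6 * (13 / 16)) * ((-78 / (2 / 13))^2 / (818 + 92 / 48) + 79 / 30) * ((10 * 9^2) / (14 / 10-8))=-1473909177195 / 865832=-1702303.88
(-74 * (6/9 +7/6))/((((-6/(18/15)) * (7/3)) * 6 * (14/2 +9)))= 0.12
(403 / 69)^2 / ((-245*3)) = -162409 / 3499335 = -0.05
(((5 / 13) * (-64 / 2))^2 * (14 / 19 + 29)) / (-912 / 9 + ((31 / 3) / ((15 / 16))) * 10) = 1627200 / 3211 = 506.76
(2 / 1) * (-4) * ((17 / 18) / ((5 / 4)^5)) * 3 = -69632 / 9375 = -7.43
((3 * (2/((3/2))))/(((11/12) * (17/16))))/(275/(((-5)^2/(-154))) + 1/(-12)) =-9216/3801523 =-0.00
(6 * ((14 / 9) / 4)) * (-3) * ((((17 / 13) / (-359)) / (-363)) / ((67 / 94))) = -11186 / 113506107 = -0.00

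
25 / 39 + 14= 571 / 39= 14.64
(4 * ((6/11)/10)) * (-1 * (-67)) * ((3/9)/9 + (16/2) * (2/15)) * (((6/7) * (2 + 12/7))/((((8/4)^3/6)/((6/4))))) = 778674/13475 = 57.79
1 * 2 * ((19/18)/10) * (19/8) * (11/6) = 3971/4320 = 0.92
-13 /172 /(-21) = 13 /3612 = 0.00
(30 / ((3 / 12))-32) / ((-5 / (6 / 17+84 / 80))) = -10494 / 425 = -24.69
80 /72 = 10 /9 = 1.11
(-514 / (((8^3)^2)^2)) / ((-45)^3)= 257 / 3131031158784000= 0.00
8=8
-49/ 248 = -0.20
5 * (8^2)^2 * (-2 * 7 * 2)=-573440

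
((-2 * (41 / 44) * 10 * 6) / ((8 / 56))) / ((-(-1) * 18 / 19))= -27265 / 33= -826.21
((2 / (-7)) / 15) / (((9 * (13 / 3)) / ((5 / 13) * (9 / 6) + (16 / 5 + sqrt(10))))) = -491 / 266175 - 2 * sqrt(10) / 4095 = -0.00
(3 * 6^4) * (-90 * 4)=-1399680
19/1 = 19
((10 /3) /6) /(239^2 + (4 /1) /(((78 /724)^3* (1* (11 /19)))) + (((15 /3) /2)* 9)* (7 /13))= 725010 /81770309029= 0.00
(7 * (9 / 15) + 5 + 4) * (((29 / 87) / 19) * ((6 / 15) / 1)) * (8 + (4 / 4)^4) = 396 / 475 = 0.83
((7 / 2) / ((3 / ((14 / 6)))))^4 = 5764801 / 104976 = 54.92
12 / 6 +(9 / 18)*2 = 3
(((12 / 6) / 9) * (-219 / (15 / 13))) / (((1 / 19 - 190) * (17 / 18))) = 72124 / 306765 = 0.24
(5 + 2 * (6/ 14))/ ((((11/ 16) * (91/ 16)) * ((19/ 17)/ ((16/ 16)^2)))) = 178432/ 133133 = 1.34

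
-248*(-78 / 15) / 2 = 644.80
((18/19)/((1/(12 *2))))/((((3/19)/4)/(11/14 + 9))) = 39456/7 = 5636.57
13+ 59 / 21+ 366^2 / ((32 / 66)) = 23209205 / 84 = 276300.06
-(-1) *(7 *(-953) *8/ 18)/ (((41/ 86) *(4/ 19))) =-10900414/ 369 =-29540.42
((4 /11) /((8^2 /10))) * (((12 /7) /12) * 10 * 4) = 25 /77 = 0.32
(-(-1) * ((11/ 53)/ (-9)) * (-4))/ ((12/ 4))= 44/ 1431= 0.03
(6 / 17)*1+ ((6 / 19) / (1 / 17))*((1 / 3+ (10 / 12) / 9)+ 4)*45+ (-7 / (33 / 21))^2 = 42577272 / 39083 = 1089.41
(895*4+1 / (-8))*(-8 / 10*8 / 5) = -114556 / 25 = -4582.24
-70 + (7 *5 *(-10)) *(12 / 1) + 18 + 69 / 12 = -16985 / 4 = -4246.25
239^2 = 57121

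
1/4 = 0.25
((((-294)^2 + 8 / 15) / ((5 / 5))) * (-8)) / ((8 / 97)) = -8384343.73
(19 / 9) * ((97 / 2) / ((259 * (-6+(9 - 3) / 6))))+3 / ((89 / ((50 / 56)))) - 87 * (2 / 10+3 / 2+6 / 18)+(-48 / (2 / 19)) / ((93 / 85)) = -76367392351 / 128624580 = -593.72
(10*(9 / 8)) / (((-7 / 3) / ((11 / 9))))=-165 / 28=-5.89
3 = 3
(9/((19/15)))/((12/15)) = 675/76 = 8.88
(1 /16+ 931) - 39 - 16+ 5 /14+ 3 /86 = 4221005 /4816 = 876.45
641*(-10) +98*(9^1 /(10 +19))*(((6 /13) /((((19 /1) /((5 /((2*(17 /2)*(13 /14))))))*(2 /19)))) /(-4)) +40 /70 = -3738424657 /583219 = -6409.98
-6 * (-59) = 354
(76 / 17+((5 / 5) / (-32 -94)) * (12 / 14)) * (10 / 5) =22310 / 2499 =8.93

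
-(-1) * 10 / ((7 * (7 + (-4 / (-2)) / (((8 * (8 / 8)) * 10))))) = 400 / 1967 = 0.20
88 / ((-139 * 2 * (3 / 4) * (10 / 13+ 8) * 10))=-572 / 118845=-0.00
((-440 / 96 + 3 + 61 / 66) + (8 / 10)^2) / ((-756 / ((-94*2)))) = -47 / 9900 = -0.00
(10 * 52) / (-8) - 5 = -70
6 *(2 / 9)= 4 / 3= 1.33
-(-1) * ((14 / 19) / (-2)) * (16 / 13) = -112 / 247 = -0.45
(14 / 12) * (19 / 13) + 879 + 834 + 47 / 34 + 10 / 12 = 758879 / 442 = 1716.92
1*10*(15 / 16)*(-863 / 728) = -11.11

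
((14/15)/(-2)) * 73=-511/15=-34.07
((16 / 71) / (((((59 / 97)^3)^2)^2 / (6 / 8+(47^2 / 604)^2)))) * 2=7151145964042527357708865440026 / 2880291103662850568909861351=2482.79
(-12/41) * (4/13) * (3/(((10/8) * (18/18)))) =-576/2665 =-0.22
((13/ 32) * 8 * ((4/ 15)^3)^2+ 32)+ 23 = 626497687/ 11390625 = 55.00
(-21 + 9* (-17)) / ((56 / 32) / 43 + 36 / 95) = -414.64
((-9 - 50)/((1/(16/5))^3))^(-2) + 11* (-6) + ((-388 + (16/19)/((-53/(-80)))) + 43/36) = -238993887003096673/529292693864448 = -451.53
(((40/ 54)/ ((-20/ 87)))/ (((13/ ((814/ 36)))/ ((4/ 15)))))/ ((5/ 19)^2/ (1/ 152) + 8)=-20387/ 252720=-0.08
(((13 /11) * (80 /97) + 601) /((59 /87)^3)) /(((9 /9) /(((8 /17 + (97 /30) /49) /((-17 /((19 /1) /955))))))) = -3265400574198927 /2694170419800650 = -1.21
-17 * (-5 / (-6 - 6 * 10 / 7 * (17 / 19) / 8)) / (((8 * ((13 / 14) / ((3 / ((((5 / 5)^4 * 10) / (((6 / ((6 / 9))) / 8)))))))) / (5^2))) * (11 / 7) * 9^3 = -4079465775 / 256672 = -15893.69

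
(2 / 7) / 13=2 / 91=0.02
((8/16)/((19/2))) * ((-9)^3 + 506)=-223/19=-11.74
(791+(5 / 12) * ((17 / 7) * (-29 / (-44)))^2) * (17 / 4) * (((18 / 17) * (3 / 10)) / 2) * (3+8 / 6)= 35164908987 / 15178240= 2316.80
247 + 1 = 248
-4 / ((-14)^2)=-1 / 49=-0.02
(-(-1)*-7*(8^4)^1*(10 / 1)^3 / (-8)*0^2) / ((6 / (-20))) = 0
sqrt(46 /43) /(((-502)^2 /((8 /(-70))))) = -sqrt(1978) /94816505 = -0.00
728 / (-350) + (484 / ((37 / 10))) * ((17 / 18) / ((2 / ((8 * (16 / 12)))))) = 16404052 / 24975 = 656.82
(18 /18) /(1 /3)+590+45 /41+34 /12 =146845 /246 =596.93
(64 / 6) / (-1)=-32 / 3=-10.67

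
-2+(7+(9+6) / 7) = 7.14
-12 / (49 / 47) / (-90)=94 / 735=0.13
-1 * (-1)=1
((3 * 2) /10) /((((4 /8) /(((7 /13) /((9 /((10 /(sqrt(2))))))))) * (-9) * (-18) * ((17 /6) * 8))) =7 * sqrt(2) /71604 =0.00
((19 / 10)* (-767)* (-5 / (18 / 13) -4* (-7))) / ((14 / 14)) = -6397547 / 180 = -35541.93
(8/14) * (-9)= -36/7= -5.14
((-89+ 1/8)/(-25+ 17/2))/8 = 237/352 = 0.67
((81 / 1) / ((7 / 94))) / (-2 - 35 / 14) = -241.71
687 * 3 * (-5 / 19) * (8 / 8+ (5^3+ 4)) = -1339650 / 19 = -70507.89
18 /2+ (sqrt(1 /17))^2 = 9.06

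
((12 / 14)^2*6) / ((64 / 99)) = 2673 / 392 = 6.82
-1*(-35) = 35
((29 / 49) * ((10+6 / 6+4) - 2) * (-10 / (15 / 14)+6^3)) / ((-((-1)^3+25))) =-58435 / 882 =-66.25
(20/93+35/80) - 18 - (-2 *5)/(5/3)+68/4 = 8411/1488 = 5.65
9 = 9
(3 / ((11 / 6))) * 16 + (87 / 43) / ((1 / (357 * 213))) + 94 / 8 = 291156715 / 1892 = 153888.33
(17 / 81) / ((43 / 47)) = 799 / 3483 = 0.23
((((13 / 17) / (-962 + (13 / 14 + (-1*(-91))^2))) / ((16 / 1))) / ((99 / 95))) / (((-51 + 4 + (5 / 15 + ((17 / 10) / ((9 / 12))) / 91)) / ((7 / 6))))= -2118025 / 13514599812384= -0.00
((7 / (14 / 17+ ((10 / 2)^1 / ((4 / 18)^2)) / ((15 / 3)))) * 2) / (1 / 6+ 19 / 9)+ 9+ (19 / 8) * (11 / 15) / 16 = 1060432337 / 112805760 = 9.40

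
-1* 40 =-40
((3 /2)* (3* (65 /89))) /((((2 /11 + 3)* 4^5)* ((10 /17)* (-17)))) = -1287 /12759040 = -0.00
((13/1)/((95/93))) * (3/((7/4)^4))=928512/228095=4.07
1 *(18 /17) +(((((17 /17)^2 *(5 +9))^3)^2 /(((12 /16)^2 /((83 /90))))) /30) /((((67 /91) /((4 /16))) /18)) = 1933600717922 /768825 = 2515007.60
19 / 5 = 3.80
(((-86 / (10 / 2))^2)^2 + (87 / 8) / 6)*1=875231181 / 10000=87523.12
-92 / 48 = -23 / 12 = -1.92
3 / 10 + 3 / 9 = 19 / 30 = 0.63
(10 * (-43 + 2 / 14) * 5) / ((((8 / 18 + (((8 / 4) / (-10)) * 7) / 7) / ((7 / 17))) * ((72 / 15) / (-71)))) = 9984375 / 187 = 53392.38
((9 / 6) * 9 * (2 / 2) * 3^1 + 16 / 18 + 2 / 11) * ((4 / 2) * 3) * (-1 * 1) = -8231 / 33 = -249.42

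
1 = 1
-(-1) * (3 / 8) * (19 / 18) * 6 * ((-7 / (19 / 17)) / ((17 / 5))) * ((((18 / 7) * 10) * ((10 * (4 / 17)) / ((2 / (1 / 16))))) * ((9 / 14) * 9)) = -91125 / 1904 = -47.86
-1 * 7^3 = -343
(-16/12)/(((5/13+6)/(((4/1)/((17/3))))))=-208/1411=-0.15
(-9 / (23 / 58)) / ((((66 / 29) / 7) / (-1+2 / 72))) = 206045 / 3036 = 67.87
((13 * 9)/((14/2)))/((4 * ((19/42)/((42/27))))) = 273/19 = 14.37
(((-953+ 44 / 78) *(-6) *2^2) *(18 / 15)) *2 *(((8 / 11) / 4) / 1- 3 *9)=-210389280 / 143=-1471253.71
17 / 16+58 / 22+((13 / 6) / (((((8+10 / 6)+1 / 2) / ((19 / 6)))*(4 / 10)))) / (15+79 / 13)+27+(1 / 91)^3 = 102343855682429 / 3325129023216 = 30.78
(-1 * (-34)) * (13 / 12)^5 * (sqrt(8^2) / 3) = 6311981 / 46656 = 135.29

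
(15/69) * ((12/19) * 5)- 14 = -5818/437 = -13.31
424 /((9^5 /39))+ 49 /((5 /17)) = 16423499 /98415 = 166.88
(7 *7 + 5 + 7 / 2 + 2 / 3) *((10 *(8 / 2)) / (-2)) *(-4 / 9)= 13960 / 27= 517.04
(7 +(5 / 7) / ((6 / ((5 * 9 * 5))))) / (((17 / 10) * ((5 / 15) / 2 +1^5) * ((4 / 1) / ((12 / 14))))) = 21285 / 5831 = 3.65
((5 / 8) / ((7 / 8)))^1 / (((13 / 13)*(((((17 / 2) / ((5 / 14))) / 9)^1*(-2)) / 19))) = -4275 / 1666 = -2.57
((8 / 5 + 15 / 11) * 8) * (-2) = -47.42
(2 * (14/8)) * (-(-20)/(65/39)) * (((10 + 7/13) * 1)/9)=1918/39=49.18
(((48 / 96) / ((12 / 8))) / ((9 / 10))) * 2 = 20 / 27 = 0.74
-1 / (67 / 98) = -98 / 67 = -1.46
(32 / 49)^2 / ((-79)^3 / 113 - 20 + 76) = -115712 / 1168593111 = -0.00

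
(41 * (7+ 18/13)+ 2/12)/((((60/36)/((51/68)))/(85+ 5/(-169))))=13150.97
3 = 3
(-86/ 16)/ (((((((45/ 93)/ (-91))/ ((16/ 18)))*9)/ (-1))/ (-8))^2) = -175204230656/ 1476225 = -118683.96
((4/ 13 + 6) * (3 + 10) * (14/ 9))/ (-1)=-1148/ 9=-127.56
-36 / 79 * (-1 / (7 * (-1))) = -36 / 553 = -0.07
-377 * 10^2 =-37700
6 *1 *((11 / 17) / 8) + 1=101 / 68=1.49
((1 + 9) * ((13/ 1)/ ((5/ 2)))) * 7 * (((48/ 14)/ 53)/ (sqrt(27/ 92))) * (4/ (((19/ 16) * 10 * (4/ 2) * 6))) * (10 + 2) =26624 * sqrt(69)/ 15105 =14.64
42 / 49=6 / 7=0.86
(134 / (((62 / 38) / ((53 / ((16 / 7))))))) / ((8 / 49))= 11664.25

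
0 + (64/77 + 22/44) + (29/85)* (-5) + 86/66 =7291/7854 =0.93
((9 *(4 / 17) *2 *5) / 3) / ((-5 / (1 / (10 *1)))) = -12 / 85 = -0.14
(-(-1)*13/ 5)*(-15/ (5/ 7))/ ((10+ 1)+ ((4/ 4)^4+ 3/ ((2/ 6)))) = -13/ 5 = -2.60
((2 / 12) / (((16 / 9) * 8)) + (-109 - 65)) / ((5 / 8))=-44541 / 160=-278.38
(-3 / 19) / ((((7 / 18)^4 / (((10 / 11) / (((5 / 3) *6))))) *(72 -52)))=-78732 / 2509045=-0.03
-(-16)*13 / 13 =16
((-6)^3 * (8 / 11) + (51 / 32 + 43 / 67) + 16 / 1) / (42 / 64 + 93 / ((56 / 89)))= -0.94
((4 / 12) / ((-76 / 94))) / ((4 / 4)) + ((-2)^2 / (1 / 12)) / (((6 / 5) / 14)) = 63793 / 114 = 559.59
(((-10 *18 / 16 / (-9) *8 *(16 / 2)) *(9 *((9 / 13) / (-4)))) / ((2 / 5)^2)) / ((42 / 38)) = -64125 / 91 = -704.67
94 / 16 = 47 / 8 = 5.88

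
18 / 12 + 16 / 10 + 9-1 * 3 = 91 / 10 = 9.10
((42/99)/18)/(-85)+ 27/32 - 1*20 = -15475409/807840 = -19.16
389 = 389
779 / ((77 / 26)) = 20254 / 77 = 263.04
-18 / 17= -1.06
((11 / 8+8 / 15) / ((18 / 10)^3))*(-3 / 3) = -5725 / 17496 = -0.33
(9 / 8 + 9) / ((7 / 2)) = 81 / 28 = 2.89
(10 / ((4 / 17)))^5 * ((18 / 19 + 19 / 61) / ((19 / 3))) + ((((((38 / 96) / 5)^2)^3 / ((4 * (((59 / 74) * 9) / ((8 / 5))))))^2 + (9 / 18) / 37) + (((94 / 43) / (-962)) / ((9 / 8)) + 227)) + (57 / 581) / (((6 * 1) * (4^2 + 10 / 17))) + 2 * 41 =5515152901081687011887074809744406141904373714572571109 / 200109878332786880561586259781222400000000000000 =27560622.93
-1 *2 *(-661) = 1322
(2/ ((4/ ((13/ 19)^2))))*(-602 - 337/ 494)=-3870425/ 27436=-141.07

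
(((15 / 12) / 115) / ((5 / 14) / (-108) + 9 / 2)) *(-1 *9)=-3402 / 156377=-0.02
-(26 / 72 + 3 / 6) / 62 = -1 / 72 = -0.01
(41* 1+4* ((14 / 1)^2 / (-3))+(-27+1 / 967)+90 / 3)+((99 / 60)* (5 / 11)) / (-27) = -7566739 / 34812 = -217.36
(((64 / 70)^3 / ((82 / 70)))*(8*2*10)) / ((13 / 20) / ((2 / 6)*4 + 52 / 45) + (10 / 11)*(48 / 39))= 9596567552 / 126869785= 75.64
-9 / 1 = -9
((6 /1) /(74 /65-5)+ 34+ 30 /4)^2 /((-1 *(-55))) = 36556619 /1260020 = 29.01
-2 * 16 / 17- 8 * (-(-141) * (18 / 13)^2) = -2164.44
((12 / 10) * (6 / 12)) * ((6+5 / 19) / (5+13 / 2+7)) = 714 / 3515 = 0.20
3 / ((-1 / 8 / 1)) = -24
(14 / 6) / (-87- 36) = -7 / 369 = -0.02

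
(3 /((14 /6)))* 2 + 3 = 39 /7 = 5.57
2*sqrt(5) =4.47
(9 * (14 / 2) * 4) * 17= 4284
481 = 481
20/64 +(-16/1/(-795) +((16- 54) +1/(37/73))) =-16799213/470640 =-35.69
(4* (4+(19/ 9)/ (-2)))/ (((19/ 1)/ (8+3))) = 1166/ 171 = 6.82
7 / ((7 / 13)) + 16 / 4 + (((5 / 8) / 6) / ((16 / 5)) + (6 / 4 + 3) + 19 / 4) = 20185 / 768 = 26.28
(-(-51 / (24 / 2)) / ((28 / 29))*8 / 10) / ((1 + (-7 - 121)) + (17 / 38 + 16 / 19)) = -551 / 19670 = -0.03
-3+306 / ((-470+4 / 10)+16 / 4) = -1419 / 388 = -3.66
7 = 7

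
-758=-758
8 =8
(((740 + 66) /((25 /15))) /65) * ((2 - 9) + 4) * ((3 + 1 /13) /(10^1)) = -2232 /325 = -6.87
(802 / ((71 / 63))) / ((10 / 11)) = 277893 / 355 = 782.80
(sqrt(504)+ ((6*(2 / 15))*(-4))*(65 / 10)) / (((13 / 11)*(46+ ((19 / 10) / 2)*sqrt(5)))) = -64768 / 168919- 5016*sqrt(70) / 2195947+ 6688*sqrt(5) / 844595+ 242880*sqrt(14) / 2195947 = 0.03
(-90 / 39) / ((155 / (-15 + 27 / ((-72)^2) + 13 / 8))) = 2567 / 12896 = 0.20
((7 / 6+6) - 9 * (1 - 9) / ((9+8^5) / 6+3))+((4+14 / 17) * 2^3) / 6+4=58911089 / 3345090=17.61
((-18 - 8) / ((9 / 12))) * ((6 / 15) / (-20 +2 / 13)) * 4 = 5408 / 1935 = 2.79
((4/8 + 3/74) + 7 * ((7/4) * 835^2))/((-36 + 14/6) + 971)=3792207015/416176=9112.03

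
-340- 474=-814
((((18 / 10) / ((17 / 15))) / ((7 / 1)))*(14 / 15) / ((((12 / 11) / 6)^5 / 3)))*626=2001532.35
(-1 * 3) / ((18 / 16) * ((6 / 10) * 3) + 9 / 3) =-40 / 67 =-0.60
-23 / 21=-1.10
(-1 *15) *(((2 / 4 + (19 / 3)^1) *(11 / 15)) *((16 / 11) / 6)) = -164 / 9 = -18.22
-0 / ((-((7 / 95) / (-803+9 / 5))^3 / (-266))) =0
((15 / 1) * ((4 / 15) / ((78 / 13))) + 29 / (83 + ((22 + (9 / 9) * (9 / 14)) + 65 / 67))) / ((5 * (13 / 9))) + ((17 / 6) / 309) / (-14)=21818059901 / 168719061420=0.13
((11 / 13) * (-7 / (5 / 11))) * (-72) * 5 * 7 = 32837.54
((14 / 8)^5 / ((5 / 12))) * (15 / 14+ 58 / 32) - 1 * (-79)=3944489 / 20480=192.60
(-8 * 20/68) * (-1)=40/17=2.35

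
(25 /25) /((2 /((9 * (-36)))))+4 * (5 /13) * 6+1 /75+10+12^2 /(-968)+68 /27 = -149058493 /1061775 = -140.39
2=2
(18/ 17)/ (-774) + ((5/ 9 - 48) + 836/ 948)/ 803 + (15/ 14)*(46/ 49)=135489851218/ 143151743889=0.95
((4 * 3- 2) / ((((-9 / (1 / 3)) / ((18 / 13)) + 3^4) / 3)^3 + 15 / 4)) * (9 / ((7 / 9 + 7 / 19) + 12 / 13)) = 2106 / 417335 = 0.01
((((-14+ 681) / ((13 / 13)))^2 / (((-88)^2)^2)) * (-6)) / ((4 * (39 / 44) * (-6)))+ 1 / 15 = 73097533 / 1063096320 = 0.07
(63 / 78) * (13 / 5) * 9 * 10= 189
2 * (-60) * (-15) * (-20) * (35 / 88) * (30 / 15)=-28636.36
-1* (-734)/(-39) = -734/39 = -18.82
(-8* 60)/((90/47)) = -250.67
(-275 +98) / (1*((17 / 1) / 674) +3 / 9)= -357894 / 725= -493.65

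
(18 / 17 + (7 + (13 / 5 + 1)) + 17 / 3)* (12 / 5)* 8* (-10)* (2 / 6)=-282752 / 255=-1108.83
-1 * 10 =-10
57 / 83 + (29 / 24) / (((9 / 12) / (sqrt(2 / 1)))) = 57 / 83 + 29 * sqrt(2) / 18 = 2.97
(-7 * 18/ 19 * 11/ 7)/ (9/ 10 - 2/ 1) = 180/ 19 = 9.47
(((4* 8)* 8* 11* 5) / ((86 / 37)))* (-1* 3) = -781440 / 43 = -18173.02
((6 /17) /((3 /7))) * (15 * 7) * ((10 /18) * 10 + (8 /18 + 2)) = 11760 /17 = 691.76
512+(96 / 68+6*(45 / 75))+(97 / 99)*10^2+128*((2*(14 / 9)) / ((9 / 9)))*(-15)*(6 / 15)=-14931086 / 8415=-1774.34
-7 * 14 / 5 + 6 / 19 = -1832 / 95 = -19.28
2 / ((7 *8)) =0.04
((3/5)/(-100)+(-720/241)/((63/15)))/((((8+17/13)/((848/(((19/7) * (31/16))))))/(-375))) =4660.17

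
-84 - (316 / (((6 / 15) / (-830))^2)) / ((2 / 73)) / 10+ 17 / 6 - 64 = -4966108020.17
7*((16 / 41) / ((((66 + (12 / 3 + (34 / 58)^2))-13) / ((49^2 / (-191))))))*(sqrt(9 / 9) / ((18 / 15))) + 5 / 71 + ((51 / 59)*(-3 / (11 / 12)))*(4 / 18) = -27597982461067 / 26103141064011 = -1.06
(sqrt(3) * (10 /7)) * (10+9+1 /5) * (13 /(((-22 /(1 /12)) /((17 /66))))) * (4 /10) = -1768 * sqrt(3) /12705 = -0.24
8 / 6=4 / 3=1.33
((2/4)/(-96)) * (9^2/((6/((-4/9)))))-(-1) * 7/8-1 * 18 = -547/32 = -17.09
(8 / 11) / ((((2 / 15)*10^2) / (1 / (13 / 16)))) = 48 / 715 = 0.07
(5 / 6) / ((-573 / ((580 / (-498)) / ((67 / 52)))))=37700 / 28678077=0.00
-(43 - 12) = -31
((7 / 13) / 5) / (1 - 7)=-7 / 390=-0.02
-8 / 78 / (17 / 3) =-4 / 221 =-0.02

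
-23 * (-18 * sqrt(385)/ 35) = 232.09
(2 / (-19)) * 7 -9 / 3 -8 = -223 / 19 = -11.74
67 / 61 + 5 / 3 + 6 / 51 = 8968 / 3111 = 2.88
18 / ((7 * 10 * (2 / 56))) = 36 / 5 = 7.20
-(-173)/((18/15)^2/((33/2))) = 47575/24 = 1982.29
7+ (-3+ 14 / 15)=74 / 15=4.93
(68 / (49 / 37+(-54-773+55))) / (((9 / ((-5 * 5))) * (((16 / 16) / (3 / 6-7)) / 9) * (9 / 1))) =-81770 / 51327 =-1.59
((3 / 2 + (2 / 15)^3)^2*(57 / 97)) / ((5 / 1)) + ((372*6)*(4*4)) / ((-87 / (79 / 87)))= -2307371881541501 / 6194753437500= -372.47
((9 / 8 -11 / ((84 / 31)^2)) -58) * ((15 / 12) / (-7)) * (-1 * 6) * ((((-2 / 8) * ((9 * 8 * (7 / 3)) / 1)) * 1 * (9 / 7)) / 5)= 3706929 / 5488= 675.46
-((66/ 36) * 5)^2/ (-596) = 3025/ 21456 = 0.14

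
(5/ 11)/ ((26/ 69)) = 345/ 286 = 1.21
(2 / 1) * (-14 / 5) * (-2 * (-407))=-22792 / 5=-4558.40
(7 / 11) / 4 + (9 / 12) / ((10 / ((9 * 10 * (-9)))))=-1333 / 22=-60.59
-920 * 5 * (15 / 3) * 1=-23000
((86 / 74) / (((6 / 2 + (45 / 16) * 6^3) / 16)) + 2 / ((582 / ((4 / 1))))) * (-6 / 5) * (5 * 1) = -387416 / 1460723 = -0.27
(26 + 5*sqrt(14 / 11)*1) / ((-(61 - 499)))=0.07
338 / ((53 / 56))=18928 / 53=357.13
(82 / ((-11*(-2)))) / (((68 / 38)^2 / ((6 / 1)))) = 44403 / 6358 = 6.98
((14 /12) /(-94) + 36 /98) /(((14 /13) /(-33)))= -1402687 /128968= -10.88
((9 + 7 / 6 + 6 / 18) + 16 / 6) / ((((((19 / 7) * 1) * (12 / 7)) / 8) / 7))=27097 / 171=158.46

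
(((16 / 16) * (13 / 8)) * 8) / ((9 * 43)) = 13 / 387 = 0.03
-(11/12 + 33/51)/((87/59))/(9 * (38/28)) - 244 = -12772087/52326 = -244.09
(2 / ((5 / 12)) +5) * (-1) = -49 / 5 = -9.80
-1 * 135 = -135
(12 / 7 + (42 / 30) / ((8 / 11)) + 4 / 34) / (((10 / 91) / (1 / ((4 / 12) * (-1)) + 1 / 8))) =-5347017 / 54400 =-98.29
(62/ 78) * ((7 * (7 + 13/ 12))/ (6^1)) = 21049/ 2808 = 7.50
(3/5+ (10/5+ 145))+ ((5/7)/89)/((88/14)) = 2890033/19580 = 147.60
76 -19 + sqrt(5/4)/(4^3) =sqrt(5)/128 + 57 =57.02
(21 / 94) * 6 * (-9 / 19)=-567 / 893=-0.63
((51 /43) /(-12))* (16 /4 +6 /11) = -425 /946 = -0.45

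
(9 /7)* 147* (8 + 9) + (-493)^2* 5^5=759531338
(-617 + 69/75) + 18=-14952/25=-598.08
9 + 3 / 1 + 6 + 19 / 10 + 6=259 / 10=25.90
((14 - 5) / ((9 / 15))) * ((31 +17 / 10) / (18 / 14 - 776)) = -6867 / 10846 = -0.63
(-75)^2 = 5625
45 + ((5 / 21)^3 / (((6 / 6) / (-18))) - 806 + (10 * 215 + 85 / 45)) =4292924 / 3087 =1390.65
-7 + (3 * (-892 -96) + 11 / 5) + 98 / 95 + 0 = -281938 / 95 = -2967.77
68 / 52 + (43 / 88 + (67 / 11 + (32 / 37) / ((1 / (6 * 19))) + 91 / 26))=4655311 / 42328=109.98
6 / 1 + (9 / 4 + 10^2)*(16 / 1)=1642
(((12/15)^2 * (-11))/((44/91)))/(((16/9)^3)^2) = -48361131/104857600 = -0.46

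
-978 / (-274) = 489 / 137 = 3.57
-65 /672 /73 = -65 /49056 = -0.00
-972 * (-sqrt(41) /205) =972 * sqrt(41) /205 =30.36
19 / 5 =3.80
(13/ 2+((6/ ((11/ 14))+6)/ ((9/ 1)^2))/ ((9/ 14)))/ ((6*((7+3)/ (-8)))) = -36149/ 40095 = -0.90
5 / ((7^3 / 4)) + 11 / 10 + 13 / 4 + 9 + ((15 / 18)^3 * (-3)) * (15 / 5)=8.20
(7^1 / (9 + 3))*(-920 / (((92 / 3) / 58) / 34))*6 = -207060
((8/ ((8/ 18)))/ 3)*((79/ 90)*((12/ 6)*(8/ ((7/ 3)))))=1264/ 35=36.11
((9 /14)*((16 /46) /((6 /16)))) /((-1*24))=-4 /161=-0.02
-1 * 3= -3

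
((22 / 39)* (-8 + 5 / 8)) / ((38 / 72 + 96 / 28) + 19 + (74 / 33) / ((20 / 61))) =-749595 / 5368597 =-0.14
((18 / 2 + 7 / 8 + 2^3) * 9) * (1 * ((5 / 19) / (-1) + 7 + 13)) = 482625 / 152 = 3175.16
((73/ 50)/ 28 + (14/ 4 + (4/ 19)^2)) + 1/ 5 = 1918733/ 505400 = 3.80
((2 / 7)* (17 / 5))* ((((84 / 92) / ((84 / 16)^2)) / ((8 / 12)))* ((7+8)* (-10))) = -8160 / 1127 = -7.24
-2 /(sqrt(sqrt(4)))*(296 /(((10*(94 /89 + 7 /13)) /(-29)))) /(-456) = -1241461*sqrt(2) /1051650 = -1.67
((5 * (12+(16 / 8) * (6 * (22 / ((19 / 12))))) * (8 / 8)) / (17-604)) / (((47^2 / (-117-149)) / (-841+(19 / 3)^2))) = -571161920 / 3890049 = -146.83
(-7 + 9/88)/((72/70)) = -21245/3168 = -6.71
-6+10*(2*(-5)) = -106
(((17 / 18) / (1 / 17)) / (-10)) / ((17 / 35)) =-119 / 36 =-3.31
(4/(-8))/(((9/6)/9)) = -3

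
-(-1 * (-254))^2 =-64516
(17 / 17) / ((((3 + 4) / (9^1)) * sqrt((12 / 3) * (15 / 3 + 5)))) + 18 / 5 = 9 * sqrt(10) / 140 + 18 / 5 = 3.80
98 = 98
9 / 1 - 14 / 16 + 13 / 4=91 / 8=11.38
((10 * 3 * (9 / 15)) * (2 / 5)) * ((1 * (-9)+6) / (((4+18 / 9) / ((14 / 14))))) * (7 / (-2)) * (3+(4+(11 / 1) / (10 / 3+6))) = 2061 / 20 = 103.05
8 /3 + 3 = 17 /3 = 5.67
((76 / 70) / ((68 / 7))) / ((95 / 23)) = 23 / 850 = 0.03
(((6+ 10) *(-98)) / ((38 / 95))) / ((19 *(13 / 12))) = -47040 / 247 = -190.45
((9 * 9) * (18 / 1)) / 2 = 729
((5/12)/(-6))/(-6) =5/432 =0.01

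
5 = 5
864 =864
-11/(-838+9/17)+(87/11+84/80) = 28102267/3132140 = 8.97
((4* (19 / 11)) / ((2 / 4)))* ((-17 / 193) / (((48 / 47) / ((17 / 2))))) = -258077 / 25476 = -10.13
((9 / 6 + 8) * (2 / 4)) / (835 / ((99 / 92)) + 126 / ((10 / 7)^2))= 47025 / 8293226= 0.01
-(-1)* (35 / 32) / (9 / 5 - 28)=-175 / 4192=-0.04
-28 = -28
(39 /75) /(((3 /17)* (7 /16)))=3536 /525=6.74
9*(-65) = -585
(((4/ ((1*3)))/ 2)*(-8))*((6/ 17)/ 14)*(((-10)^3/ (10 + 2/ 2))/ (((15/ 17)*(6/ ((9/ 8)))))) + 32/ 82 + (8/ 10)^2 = 286312/ 78925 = 3.63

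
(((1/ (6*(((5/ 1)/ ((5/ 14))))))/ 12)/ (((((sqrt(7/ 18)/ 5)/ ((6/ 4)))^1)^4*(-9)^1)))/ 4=-50625/ 87808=-0.58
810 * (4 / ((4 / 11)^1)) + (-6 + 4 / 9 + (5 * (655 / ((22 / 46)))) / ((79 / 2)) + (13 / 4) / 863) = 245083506193 / 26998092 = 9077.81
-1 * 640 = -640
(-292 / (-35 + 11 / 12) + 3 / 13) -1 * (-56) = 344531 / 5317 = 64.80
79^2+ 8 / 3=18731 / 3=6243.67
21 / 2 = 10.50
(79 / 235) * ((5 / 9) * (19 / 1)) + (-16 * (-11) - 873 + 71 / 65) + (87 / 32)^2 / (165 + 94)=-692.33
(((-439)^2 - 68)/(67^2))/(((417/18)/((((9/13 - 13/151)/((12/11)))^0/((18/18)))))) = 1155918/623971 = 1.85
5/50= 1/10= 0.10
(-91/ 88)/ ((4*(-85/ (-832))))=-2366/ 935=-2.53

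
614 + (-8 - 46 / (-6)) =1841 / 3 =613.67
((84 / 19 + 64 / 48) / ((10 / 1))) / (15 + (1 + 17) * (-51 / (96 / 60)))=-656 / 636975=-0.00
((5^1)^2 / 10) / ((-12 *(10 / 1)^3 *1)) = -1 / 4800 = -0.00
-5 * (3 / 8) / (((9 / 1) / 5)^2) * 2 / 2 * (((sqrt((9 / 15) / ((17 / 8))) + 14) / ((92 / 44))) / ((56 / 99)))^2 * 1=-4580070825 / 56404096-1098075 * sqrt(510) / 4028864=-87.36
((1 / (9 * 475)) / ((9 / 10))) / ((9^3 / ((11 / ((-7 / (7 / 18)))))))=-11 / 50486895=-0.00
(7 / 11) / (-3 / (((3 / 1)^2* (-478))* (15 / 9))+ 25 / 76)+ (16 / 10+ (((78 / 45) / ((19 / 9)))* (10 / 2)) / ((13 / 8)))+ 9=470711921 / 31259085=15.06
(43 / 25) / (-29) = -43 / 725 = -0.06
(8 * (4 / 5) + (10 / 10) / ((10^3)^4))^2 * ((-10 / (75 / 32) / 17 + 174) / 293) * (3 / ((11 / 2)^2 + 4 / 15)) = 2722160640000850675200000066459 / 1140026375000000000000000000000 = 2.39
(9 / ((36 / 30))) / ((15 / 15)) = 15 / 2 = 7.50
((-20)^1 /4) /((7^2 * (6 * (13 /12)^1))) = -10 /637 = -0.02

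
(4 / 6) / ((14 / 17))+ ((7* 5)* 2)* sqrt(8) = 17 / 21+ 140* sqrt(2) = 198.80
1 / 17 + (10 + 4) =239 / 17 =14.06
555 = 555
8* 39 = 312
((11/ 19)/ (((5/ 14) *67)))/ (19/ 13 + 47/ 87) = 0.01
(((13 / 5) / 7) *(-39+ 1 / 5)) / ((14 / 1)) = -1261 / 1225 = -1.03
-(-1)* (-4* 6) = -24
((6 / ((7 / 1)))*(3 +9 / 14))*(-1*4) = -612 / 49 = -12.49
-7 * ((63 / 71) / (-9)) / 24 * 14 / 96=343 / 81792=0.00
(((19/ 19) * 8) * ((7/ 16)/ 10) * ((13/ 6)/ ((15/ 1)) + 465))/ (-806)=-293041/ 1450800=-0.20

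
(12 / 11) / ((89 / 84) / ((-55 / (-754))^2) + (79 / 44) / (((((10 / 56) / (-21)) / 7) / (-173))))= 34650 / 8127905323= 0.00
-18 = -18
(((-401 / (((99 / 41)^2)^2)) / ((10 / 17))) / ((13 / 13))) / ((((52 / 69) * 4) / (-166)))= 36773473114933 / 33300661680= 1104.29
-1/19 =-0.05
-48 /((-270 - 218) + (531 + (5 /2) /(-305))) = -5856 /5245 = -1.12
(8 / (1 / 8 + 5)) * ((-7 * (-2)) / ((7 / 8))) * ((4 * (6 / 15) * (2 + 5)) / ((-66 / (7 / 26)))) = -1.14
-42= -42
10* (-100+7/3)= -2930/3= -976.67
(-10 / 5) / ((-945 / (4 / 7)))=0.00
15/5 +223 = 226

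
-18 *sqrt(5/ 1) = -40.25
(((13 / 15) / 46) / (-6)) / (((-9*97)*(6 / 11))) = 143 / 21685320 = 0.00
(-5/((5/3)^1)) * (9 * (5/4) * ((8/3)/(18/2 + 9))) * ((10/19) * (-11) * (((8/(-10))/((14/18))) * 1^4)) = -3960/133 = -29.77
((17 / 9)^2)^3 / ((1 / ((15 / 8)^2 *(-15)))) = -3017196125 / 1259712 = -2395.15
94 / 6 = 47 / 3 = 15.67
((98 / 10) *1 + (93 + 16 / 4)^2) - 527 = 44459 / 5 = 8891.80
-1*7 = -7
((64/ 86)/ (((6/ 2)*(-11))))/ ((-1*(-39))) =-32/ 55341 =-0.00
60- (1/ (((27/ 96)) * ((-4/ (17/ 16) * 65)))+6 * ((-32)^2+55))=-7504363/ 1170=-6413.99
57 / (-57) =-1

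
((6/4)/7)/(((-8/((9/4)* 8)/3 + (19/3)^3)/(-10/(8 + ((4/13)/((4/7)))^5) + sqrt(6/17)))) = -3341637/3185298683 + 27* sqrt(102)/543830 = -0.00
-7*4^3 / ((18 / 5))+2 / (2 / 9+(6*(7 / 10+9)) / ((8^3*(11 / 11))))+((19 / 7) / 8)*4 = -114218071 / 975114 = -117.13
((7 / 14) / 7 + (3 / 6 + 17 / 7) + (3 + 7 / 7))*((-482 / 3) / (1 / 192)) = -215936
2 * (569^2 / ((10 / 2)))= 647522 / 5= 129504.40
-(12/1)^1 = -12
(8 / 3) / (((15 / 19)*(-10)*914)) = -38 / 102825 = -0.00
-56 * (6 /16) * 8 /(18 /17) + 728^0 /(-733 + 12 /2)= -346055 /2181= -158.67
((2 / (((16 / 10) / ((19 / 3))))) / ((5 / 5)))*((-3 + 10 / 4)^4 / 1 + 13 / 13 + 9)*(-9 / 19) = -2415 / 64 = -37.73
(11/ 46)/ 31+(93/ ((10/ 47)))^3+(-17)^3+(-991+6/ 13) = 774006485054659/ 9269000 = 83504853.28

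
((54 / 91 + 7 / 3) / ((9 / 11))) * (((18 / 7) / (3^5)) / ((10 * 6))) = 8789 / 13931190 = 0.00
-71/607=-0.12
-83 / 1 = -83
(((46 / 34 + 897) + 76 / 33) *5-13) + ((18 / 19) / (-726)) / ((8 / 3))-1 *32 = 4181830381 / 937992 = 4458.28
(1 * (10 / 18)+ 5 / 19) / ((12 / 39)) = 2.66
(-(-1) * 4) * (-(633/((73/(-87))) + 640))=33404/73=457.59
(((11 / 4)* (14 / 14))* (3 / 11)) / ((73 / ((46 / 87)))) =23 / 4234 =0.01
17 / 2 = 8.50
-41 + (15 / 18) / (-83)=-20423 / 498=-41.01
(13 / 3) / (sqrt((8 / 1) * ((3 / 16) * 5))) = 13 * sqrt(30) / 45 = 1.58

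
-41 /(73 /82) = -3362 /73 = -46.05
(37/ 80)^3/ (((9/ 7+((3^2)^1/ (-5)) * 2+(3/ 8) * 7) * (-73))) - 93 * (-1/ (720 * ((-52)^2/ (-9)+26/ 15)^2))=-16011309048211/ 3672145436044800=-0.00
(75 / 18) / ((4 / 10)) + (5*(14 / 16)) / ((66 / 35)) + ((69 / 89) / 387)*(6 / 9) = 77217821 / 6061968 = 12.74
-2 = -2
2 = 2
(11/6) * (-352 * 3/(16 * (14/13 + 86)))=-1573/1132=-1.39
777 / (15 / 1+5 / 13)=10101 / 200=50.50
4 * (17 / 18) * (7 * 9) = 238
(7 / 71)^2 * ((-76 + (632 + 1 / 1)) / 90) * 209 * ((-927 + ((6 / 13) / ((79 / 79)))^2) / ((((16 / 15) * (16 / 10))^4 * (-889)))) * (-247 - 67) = -14089589597214140625 / 29043369598517248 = -485.12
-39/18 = -13/6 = -2.17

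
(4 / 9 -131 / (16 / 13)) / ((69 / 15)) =-23.04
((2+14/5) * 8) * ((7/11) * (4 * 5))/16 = 336/11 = 30.55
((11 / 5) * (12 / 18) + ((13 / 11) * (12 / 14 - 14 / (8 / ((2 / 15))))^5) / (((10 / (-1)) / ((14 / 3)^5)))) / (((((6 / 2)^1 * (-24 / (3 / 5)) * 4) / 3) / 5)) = 471762827963 / 649539000000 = 0.73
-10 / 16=-5 / 8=-0.62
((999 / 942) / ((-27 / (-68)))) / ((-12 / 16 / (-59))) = 296888 / 1413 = 210.11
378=378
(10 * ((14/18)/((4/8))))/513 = 140/4617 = 0.03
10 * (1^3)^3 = 10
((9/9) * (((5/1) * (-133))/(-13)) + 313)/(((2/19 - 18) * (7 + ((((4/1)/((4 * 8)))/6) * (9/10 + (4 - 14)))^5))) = -114592988528640000/39416794738559329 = -2.91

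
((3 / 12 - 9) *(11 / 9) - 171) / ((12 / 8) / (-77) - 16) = 503657 / 44406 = 11.34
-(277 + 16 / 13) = -3617 / 13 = -278.23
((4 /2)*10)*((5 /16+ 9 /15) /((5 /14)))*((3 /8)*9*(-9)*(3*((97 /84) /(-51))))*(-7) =-4014927 /5440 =-738.04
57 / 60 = 19 / 20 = 0.95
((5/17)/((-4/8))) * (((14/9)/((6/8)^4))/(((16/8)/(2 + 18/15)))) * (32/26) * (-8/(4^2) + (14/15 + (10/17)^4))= -635726135296/201839771835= -3.15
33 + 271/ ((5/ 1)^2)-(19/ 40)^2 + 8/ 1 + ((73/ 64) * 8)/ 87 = 7199321/ 139200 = 51.72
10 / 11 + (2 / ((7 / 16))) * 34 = 12038 / 77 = 156.34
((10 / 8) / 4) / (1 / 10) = 3.12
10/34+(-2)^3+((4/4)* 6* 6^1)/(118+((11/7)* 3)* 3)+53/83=-8868528/1305175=-6.79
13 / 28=0.46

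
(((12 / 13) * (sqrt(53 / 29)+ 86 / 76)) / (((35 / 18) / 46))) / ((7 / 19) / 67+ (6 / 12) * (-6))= -18.11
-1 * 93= -93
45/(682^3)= 45/317214568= 0.00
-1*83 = -83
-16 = -16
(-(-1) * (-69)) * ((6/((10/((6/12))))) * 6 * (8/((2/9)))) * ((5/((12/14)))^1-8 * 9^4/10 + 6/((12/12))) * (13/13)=585388134/25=23415525.36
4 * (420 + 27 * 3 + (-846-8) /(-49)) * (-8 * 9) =-1045152 /7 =-149307.43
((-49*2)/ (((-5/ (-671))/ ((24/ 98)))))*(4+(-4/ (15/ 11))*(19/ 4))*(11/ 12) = 2199538/ 75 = 29327.17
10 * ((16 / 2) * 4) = 320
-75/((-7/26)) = 1950/7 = 278.57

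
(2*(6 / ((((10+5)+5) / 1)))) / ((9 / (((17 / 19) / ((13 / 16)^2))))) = 4352 / 48165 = 0.09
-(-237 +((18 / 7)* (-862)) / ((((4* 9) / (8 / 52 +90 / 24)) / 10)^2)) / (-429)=-69200057 / 10440144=-6.63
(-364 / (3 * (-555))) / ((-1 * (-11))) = 364 / 18315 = 0.02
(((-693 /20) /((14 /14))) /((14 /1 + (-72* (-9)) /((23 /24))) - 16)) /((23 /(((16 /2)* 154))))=-2.75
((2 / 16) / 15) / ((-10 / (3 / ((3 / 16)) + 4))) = -1 / 60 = -0.02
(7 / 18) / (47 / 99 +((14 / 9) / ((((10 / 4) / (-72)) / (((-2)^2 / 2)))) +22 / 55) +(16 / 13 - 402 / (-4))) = 5005 / 167381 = 0.03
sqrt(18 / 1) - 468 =-468 + 3 * sqrt(2) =-463.76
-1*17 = -17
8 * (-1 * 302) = -2416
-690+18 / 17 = -11712 / 17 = -688.94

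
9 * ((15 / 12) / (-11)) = -45 / 44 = -1.02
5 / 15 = 1 / 3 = 0.33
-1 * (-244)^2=-59536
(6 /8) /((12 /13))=13 /16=0.81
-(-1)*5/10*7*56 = 196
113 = 113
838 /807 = 1.04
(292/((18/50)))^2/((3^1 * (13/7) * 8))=46628750/3159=14760.60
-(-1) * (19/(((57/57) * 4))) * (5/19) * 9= 11.25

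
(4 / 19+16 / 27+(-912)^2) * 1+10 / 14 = 2986798153 / 3591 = 831745.52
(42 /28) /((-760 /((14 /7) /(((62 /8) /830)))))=-249 /589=-0.42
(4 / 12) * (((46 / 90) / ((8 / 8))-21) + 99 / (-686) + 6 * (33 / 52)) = -3376123 / 601965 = -5.61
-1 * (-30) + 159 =189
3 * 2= 6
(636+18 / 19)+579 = 23103 / 19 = 1215.95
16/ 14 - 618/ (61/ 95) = -410482/ 427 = -961.32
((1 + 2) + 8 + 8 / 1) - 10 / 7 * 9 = 43 / 7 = 6.14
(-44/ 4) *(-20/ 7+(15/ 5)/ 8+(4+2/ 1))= -2167/ 56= -38.70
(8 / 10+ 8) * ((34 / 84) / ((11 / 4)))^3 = 157216 / 5602905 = 0.03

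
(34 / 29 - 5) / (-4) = 111 / 116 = 0.96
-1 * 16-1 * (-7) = -9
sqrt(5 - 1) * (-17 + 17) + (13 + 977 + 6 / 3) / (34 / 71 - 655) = -70432 / 46471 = -1.52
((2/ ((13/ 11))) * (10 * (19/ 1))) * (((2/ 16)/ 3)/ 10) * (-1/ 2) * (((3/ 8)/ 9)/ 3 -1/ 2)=7315/ 22464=0.33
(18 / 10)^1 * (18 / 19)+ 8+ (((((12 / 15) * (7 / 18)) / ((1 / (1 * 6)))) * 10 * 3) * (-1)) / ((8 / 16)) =-9718 / 95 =-102.29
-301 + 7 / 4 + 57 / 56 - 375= -37701 / 56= -673.23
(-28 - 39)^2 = 4489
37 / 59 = 0.63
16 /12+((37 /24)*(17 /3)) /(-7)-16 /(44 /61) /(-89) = 165073 /493416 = 0.33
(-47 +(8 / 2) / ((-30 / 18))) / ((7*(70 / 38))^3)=-0.02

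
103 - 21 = 82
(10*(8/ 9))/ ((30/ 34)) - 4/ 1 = 164/ 27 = 6.07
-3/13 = -0.23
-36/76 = -9/19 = -0.47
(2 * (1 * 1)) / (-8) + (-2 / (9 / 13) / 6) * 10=-5.06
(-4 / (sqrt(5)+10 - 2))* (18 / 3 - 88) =2624 / 59 - 328* sqrt(5) / 59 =32.04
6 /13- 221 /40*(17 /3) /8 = -43081 /12480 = -3.45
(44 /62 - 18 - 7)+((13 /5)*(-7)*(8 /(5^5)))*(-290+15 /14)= -1049017 /96875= -10.83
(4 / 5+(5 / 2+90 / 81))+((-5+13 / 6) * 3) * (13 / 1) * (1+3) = -39383 / 90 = -437.59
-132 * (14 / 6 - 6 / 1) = 484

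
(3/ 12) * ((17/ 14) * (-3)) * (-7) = 51/ 8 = 6.38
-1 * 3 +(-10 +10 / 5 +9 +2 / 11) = -20 / 11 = -1.82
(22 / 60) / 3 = 11 / 90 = 0.12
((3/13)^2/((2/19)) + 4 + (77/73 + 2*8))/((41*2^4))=531989/16186144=0.03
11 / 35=0.31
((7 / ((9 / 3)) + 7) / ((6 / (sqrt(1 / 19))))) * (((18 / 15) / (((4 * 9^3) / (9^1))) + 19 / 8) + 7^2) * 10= 388423 * sqrt(19) / 9234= 183.35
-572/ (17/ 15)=-8580/ 17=-504.71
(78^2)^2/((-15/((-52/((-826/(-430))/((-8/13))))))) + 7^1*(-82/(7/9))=-16977877146/413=-41108661.37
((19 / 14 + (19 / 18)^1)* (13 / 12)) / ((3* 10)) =247 / 2835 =0.09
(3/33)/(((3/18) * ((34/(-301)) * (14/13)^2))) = -21801/5236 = -4.16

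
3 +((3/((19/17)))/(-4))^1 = 2.33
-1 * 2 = -2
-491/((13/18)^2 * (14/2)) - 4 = -163816/1183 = -138.48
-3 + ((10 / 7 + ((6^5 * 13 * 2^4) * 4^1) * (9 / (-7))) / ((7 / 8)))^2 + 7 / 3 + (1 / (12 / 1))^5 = 53992101348147536494945 / 597445632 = 90371572669138.77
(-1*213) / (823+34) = -213 / 857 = -0.25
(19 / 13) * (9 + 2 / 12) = 1045 / 78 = 13.40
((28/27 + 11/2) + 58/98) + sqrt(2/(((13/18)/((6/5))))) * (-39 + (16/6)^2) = 18863/2646-574 * sqrt(390)/195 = -51.00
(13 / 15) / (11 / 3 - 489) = -1 / 560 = -0.00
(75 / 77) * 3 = 2.92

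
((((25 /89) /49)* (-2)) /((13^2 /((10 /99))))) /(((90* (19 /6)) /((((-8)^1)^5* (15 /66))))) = 8192000 /45748359657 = 0.00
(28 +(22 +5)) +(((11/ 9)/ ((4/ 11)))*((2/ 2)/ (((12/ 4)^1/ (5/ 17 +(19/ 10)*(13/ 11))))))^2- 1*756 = -25952321831/ 37454400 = -692.90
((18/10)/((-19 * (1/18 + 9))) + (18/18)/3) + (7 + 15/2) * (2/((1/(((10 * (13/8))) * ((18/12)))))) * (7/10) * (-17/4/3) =-700.66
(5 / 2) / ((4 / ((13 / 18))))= 65 / 144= 0.45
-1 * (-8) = 8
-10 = -10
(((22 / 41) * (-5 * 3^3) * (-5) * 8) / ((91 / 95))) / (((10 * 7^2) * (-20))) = -56430 / 182819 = -0.31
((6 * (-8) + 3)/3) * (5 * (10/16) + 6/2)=-735/8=-91.88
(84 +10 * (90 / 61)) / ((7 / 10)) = 60240 / 427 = 141.08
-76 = -76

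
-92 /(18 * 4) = -23 /18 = -1.28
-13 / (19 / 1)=-13 / 19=-0.68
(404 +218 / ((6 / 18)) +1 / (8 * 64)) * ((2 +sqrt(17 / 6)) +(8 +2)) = 541697 * sqrt(102) / 3072 +1625091 / 128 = 14476.91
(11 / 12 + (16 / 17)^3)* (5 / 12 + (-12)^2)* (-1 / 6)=-178836935 / 4244832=-42.13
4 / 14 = 2 / 7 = 0.29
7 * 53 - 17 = 354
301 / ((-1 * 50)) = -301 / 50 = -6.02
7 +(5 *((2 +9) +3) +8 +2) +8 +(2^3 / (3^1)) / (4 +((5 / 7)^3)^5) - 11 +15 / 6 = 9947737301847631 / 114124581707382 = 87.17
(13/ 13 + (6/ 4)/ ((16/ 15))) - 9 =-211/ 32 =-6.59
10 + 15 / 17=185 / 17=10.88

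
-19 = -19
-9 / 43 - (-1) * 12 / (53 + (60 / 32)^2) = 471 / 155531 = 0.00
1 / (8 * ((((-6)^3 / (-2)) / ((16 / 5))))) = 1 / 270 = 0.00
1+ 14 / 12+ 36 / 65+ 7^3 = 134831 / 390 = 345.72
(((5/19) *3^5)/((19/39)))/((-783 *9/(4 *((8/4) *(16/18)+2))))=-0.28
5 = 5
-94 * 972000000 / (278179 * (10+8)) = -5076000000 / 278179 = -18247.24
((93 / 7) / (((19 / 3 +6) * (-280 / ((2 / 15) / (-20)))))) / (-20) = -93 / 72520000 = -0.00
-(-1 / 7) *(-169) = -169 / 7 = -24.14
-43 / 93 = -0.46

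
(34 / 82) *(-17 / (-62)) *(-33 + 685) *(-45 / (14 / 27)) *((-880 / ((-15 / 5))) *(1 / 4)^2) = -1049308425 / 8897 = -117939.58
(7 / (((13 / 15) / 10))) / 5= 210 / 13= 16.15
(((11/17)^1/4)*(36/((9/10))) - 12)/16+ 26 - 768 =-100959/136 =-742.35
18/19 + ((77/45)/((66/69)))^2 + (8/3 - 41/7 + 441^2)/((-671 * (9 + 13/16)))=-2881474913929/113490323100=-25.39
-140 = -140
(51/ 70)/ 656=51/ 45920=0.00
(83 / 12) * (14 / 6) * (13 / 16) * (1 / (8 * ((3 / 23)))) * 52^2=29358511 / 864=33979.76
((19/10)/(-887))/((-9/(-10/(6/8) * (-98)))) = 7448/23949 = 0.31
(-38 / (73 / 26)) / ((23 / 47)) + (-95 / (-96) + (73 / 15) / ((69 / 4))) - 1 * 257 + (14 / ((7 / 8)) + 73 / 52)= -8360028949 / 31430880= -265.98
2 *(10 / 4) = 5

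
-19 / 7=-2.71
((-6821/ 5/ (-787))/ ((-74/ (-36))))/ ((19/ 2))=12924/ 145595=0.09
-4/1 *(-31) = 124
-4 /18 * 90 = -20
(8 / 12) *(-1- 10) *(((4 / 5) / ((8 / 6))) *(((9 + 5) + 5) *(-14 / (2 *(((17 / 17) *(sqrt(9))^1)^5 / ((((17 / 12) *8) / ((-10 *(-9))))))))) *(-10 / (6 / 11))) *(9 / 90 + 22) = -60461401 / 492075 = -122.87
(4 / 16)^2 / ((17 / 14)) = 7 / 136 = 0.05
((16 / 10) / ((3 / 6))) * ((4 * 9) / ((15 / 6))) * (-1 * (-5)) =1152 / 5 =230.40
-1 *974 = -974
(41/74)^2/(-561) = -1681/3072036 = -0.00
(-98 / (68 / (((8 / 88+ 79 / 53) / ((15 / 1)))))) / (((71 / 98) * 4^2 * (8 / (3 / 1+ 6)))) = -3320583 / 225177920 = -0.01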